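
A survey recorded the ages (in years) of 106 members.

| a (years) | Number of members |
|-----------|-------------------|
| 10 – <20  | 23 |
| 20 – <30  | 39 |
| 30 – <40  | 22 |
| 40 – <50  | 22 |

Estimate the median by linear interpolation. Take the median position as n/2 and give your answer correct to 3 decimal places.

Cumulative frequencies: 23, 62, 84, 106
n = 106; position = n/2 = 53.
This falls in the class 20 – <30: L = 20, F = 23, f = 39, h = 10.
Median ≈ 20 + ((53 − 23) / 39) × 10 = 27.6923

27.692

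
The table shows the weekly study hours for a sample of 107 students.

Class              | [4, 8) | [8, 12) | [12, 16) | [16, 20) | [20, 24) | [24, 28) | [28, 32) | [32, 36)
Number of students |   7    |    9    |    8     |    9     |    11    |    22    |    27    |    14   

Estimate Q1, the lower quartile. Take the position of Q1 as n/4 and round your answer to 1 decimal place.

Cumulative frequencies: 7, 16, 24, 33, 44, 66, 93, 107
n = 107; position = n/4 = 26.75.
This falls in the class [16, 20): L = 16, F = 24, f = 9, h = 4.
Lower quartile ≈ 16 + ((26.75 − 24) / 9) × 4 = 17.2222

17.2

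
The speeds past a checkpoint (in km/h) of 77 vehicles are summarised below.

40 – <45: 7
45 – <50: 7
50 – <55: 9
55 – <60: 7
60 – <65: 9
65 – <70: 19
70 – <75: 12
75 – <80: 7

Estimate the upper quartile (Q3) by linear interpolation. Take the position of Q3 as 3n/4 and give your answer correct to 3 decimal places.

69.934

Cumulative frequencies: 7, 14, 23, 30, 39, 58, 70, 77
n = 77; position = 3n/4 = 57.75.
This falls in the class 65 – <70: L = 65, F = 39, f = 19, h = 5.
Upper quartile ≈ 65 + ((57.75 − 39) / 19) × 5 = 69.9342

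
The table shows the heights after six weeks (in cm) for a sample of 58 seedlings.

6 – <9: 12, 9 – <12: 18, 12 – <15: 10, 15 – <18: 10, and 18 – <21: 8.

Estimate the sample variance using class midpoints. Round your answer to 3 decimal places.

16.356

Midpoints: 7.5, 10.5, 13.5, 16.5, 19.5
n = 58, Σfm = 735, mean = 12.6724
Σfm² = 10246.5
Σf(m − x̄)² = Σfm² − (Σfm)²/n = 10246.5 − 735²/58 = 932.2759
Sample variance = 932.2759 / 57 = 16.3557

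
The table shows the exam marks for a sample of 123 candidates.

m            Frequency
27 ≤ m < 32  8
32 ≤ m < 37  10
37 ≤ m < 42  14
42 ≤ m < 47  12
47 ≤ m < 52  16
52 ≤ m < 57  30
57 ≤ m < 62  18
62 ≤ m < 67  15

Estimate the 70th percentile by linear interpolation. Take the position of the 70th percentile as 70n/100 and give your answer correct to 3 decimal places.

56.350

Cumulative frequencies: 8, 18, 32, 44, 60, 90, 108, 123
n = 123; position = 70n/100 = 86.1.
This falls in the class 52 ≤ m < 57: L = 52, F = 60, f = 30, h = 5.
70th percentile ≈ 52 + ((86.1 − 60) / 30) × 5 = 56.3500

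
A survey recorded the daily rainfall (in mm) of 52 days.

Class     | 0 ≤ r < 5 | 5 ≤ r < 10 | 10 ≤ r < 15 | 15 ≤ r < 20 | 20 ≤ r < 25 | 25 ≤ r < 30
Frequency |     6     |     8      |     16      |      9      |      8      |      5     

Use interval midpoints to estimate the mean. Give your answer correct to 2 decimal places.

14.42

Midpoints: 2.5, 7.5, 12.5, 17.5, 22.5, 27.5
Σfm = 6×2.5 + 8×7.5 + 16×12.5 + 9×17.5 + 8×22.5 + 5×27.5 = 750
n = Σf = 52
Mean = 750 / 52 = 14.4231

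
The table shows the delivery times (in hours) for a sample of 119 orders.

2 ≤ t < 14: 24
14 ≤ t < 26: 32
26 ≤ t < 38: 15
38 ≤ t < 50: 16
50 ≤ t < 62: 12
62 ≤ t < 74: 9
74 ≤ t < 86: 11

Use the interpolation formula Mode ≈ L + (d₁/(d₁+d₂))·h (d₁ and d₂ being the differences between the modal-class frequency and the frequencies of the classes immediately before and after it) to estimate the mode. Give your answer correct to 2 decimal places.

17.84

Modal class: 14 ≤ t < 26 (highest frequency 32).
d₁ = 32 − 24 = 8, d₂ = 32 − 15 = 17
Mode ≈ 14 + (8/(8+17)) × 12 = 14 + 3.8400 = 17.8400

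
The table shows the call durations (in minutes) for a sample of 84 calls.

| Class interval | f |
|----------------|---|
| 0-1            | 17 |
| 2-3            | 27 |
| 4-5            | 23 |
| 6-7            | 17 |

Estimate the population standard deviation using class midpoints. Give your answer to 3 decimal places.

2.058

Midpoints: 0.5, 2.5, 4.5, 6.5
n = 84, Σfm = 290, mean = 3.4524
Σfm² = 1357
Σf(m − x̄)² = Σfm² − (Σfm)²/n = 1357 − 290²/84 = 355.8095
Population variance = 355.8095 / 84 = 4.2358
Standard deviation = √4.2358 = 2.0581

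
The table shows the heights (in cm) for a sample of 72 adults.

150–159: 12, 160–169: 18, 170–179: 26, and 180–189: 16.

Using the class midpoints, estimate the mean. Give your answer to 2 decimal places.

Midpoints: 154.5, 164.5, 174.5, 184.5
Σfm = 12×154.5 + 18×164.5 + 26×174.5 + 16×184.5 = 12304
n = Σf = 72
Mean = 12304 / 72 = 170.8889

170.89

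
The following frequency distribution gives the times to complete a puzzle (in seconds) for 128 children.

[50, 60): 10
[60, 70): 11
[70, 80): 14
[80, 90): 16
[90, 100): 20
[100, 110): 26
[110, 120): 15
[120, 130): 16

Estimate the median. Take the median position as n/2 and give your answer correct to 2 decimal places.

Cumulative frequencies: 10, 21, 35, 51, 71, 97, 112, 128
n = 128; position = n/2 = 64.
This falls in the class [90, 100): L = 90, F = 51, f = 20, h = 10.
Median ≈ 90 + ((64 − 51) / 20) × 10 = 96.5000

96.50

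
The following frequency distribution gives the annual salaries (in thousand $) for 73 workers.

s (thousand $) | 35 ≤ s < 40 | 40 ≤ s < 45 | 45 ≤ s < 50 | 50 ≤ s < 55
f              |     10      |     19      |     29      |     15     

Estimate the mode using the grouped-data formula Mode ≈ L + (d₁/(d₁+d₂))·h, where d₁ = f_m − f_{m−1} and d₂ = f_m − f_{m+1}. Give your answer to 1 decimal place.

Modal class: 45 ≤ s < 50 (highest frequency 29).
d₁ = 29 − 19 = 10, d₂ = 29 − 15 = 14
Mode ≈ 45 + (10/(10+14)) × 5 = 45 + 2.0833 = 47.0833

47.1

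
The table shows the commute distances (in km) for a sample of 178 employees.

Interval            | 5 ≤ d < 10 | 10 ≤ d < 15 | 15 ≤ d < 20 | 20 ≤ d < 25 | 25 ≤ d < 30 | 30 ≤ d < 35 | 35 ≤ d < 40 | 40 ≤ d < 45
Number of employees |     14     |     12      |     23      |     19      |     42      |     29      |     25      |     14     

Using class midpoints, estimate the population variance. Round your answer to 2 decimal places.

97.01

Midpoints: 7.5, 12.5, 17.5, 22.5, 27.5, 32.5, 37.5, 42.5
n = 178, Σfm = 4715, mean = 26.4888
Σfm² = 142162.5
Σf(m − x̄)² = Σfm² − (Σfm)²/n = 142162.5 − 4715²/178 = 17267.9775
Population variance = 17267.9775 / 178 = 97.0111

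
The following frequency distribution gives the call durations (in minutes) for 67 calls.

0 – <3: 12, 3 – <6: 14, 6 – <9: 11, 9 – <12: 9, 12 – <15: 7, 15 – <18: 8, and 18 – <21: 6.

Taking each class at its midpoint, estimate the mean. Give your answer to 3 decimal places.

Midpoints: 1.5, 4.5, 7.5, 10.5, 13.5, 16.5, 19.5
Σfm = 12×1.5 + 14×4.5 + 11×7.5 + 9×10.5 + 7×13.5 + 8×16.5 + 6×19.5 = 601.5
n = Σf = 67
Mean = 601.5 / 67 = 8.9776

8.978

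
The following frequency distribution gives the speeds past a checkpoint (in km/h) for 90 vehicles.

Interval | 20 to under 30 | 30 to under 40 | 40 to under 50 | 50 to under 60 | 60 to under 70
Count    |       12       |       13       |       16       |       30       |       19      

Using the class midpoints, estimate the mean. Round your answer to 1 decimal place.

48.4

Midpoints: 25, 35, 45, 55, 65
Σfm = 12×25 + 13×35 + 16×45 + 30×55 + 19×65 = 4360
n = Σf = 90
Mean = 4360 / 90 = 48.4444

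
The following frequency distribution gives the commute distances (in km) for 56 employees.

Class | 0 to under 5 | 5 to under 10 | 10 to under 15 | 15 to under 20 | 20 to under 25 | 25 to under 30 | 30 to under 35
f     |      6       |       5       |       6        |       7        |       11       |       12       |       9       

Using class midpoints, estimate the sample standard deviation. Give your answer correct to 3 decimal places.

9.677

Midpoints: 2.5, 7.5, 12.5, 17.5, 22.5, 27.5, 32.5
n = 56, Σfm = 1120, mean = 20.0000
Σfm² = 27550
Σf(m − x̄)² = Σfm² − (Σfm)²/n = 27550 − 1120²/56 = 5150.0000
Sample variance = 5150.0000 / 55 = 93.6364
Standard deviation = √93.6364 = 9.6766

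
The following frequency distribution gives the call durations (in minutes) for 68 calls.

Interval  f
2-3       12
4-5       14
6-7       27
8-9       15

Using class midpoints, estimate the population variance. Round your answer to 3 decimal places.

4.072

Midpoints: 2.5, 4.5, 6.5, 8.5
n = 68, Σfm = 396, mean = 5.8235
Σfm² = 2583
Σf(m − x̄)² = Σfm² − (Σfm)²/n = 2583 − 396²/68 = 276.8824
Population variance = 276.8824 / 68 = 4.0718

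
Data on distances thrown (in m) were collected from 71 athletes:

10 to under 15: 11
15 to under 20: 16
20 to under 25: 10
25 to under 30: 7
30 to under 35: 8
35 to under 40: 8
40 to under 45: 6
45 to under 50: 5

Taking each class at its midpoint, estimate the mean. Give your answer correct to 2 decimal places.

26.58

Midpoints: 12.5, 17.5, 22.5, 27.5, 32.5, 37.5, 42.5, 47.5
Σfm = 11×12.5 + 16×17.5 + 10×22.5 + 7×27.5 + 8×32.5 + 8×37.5 + 6×42.5 + 5×47.5 = 1887.5
n = Σf = 71
Mean = 1887.5 / 71 = 26.5845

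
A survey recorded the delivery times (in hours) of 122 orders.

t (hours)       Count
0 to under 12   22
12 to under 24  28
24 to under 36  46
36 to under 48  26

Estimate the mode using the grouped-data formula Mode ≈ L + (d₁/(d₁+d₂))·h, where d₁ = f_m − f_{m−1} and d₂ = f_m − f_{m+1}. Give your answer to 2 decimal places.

Modal class: 24 to under 36 (highest frequency 46).
d₁ = 46 − 28 = 18, d₂ = 46 − 26 = 20
Mode ≈ 24 + (18/(18+20)) × 12 = 24 + 5.6842 = 29.6842

29.68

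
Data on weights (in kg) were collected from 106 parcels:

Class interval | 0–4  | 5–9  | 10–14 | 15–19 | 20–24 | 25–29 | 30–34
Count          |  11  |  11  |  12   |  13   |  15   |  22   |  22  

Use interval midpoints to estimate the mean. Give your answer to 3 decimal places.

Midpoints: 2, 7, 12, 17, 22, 27, 32
Σfm = 11×2 + 11×7 + 12×12 + 13×17 + 15×22 + 22×27 + 22×32 = 2092
n = Σf = 106
Mean = 2092 / 106 = 19.7358

19.736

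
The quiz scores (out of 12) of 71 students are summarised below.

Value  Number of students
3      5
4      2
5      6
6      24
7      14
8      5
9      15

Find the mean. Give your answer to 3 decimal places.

Values: 3, 4, 5, 6, 7, 8, 9
Σfx = 5×3 + 2×4 + 6×5 + 24×6 + 14×7 + 5×8 + 15×9 = 470
n = Σf = 71
Mean = 470 / 71 = 6.6197

6.620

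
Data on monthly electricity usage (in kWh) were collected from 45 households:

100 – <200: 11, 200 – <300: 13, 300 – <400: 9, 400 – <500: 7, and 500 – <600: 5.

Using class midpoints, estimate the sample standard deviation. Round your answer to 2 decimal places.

132.12

Midpoints: 150, 250, 350, 450, 550
n = 45, Σfm = 13950, mean = 310.0000
Σfm² = 5092500
Σf(m − x̄)² = Σfm² − (Σfm)²/n = 5092500 − 13950²/45 = 768000.0000
Sample variance = 768000.0000 / 44 = 17454.5455
Standard deviation = √17454.5455 = 132.1157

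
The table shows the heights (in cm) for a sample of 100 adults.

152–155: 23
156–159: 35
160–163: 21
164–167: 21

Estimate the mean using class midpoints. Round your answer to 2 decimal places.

Midpoints: 153.5, 157.5, 161.5, 165.5
Σfm = 23×153.5 + 35×157.5 + 21×161.5 + 21×165.5 = 15910
n = Σf = 100
Mean = 15910 / 100 = 159.1000

159.10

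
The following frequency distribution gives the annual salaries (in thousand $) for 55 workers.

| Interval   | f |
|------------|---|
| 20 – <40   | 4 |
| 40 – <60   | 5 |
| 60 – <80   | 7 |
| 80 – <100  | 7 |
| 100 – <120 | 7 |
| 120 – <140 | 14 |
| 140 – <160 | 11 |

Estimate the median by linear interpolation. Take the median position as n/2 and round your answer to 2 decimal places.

Cumulative frequencies: 4, 9, 16, 23, 30, 44, 55
n = 55; position = n/2 = 27.5.
This falls in the class 100 – <120: L = 100, F = 23, f = 7, h = 20.
Median ≈ 100 + ((27.5 − 23) / 7) × 20 = 112.8571

112.86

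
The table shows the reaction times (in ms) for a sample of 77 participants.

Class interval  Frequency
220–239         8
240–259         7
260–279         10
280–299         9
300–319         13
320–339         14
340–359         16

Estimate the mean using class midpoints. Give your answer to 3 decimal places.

300.149

Midpoints: 229.5, 249.5, 269.5, 289.5, 309.5, 329.5, 349.5
Σfm = 8×229.5 + 7×249.5 + 10×269.5 + 9×289.5 + 13×309.5 + 14×329.5 + 16×349.5 = 23111.5
n = Σf = 77
Mean = 23111.5 / 77 = 300.1494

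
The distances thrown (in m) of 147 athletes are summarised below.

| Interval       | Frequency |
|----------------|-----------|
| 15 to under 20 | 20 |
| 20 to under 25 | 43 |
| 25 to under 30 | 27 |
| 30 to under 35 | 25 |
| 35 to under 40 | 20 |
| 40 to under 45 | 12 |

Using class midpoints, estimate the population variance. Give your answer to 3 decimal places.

56.768

Midpoints: 17.5, 22.5, 27.5, 32.5, 37.5, 42.5
n = 147, Σfm = 4132.5, mean = 28.1122
Σfm² = 124518.75
Σf(m − x̄)² = Σfm² − (Σfm)²/n = 124518.75 − 4132.5²/147 = 8344.8980
Population variance = 8344.8980 / 147 = 56.7680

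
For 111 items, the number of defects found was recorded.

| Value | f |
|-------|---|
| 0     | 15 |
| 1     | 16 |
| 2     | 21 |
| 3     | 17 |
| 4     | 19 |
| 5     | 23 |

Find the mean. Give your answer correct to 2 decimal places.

Values: 0, 1, 2, 3, 4, 5
Σfx = 15×0 + 16×1 + 21×2 + 17×3 + 19×4 + 23×5 = 300
n = Σf = 111
Mean = 300 / 111 = 2.7027

2.70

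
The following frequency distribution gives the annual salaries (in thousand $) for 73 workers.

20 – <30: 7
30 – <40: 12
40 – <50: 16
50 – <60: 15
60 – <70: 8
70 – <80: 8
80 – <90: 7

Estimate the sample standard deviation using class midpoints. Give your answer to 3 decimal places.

Midpoints: 25, 35, 45, 55, 65, 75, 85
n = 73, Σfm = 3855, mean = 52.8082
Σfm² = 226225
Σf(m − x̄)² = Σfm² − (Σfm)²/n = 226225 − 3855²/73 = 22649.3151
Sample variance = 22649.3151 / 72 = 314.5738
Standard deviation = √314.5738 = 17.7362

17.736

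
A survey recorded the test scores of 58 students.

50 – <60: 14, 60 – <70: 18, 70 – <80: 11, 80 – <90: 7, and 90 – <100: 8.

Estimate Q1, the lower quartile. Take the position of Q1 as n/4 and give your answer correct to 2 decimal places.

Cumulative frequencies: 14, 32, 43, 50, 58
n = 58; position = n/4 = 14.5.
This falls in the class 60 – <70: L = 60, F = 14, f = 18, h = 10.
Lower quartile ≈ 60 + ((14.5 − 14) / 18) × 10 = 60.2778

60.28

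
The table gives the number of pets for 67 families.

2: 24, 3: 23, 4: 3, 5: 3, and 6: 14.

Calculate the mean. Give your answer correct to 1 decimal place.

3.4

Values: 2, 3, 4, 5, 6
Σfx = 24×2 + 23×3 + 3×4 + 3×5 + 14×6 = 228
n = Σf = 67
Mean = 228 / 67 = 3.4030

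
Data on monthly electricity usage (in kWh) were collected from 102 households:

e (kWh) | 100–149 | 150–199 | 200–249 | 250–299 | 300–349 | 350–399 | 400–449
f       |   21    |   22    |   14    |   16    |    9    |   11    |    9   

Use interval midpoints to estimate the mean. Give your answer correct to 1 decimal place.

243.6

Midpoints: 124.5, 174.5, 224.5, 274.5, 324.5, 374.5, 424.5
Σfm = 21×124.5 + 22×174.5 + 14×224.5 + 16×274.5 + 9×324.5 + 11×374.5 + 9×424.5 = 24849
n = Σf = 102
Mean = 24849 / 102 = 243.6176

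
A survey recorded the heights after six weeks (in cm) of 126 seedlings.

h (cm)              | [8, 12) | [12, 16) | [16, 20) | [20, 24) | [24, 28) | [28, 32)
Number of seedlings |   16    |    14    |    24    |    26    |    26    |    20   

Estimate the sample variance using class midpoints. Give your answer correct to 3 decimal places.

41.066

Midpoints: 10, 14, 18, 22, 26, 30
n = 126, Σfm = 2636, mean = 20.9206
Σfm² = 60280
Σf(m − x̄)² = Σfm² − (Σfm)²/n = 60280 − 2636²/126 = 5133.2063
Sample variance = 5133.2063 / 125 = 41.0657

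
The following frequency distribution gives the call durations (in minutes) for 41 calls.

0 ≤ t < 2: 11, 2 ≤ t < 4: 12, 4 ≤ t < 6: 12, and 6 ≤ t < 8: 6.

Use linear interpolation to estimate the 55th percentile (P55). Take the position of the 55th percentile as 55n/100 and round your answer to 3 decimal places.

3.925

Cumulative frequencies: 11, 23, 35, 41
n = 41; position = 55n/100 = 22.55.
This falls in the class 2 ≤ t < 4: L = 2, F = 11, f = 12, h = 2.
55th percentile ≈ 2 + ((22.55 − 11) / 12) × 2 = 3.9250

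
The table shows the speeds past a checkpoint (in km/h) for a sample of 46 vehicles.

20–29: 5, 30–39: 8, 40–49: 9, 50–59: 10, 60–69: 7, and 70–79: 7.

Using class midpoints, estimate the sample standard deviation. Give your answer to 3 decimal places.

Midpoints: 24.5, 34.5, 44.5, 54.5, 64.5, 74.5
n = 46, Σfm = 2317, mean = 50.3696
Σfm² = 128021.5
Σf(m − x̄)² = Σfm² − (Σfm)²/n = 128021.5 − 2317²/46 = 11315.2174
Sample variance = 11315.2174 / 45 = 251.4493
Standard deviation = √251.4493 = 15.8572

15.857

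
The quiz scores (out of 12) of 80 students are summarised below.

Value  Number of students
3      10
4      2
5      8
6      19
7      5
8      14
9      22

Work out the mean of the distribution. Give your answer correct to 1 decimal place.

Values: 3, 4, 5, 6, 7, 8, 9
Σfx = 10×3 + 2×4 + 8×5 + 19×6 + 5×7 + 14×8 + 22×9 = 537
n = Σf = 80
Mean = 537 / 80 = 6.7125

6.7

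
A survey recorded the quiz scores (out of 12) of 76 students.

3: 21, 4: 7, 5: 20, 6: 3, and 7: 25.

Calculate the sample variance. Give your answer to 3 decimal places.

Values: 3, 4, 5, 6, 7
n = 76, Σfx = 384, mean = 5.0526
Σfx² = 2134
Σf(x − x̄)² = Σfx² − (Σfx)²/n = 2134 − 384²/76 = 193.7895
Sample variance = 193.7895 / 75 = 2.5839

2.584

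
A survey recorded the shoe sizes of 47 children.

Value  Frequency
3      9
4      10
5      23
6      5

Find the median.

5

Cumulative frequencies: 9, 19, 42, 47
n = 47, so the median is the value in position (n+1)/2 = 24.
Position 24 falls at value 5.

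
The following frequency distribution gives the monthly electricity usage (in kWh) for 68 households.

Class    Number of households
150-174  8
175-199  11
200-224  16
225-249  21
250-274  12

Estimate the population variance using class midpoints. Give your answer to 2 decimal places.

Midpoints: 162, 187, 212, 237, 262
n = 68, Σfm = 14866, mean = 218.6176
Σfm² = 3316992
Σf(m − x̄)² = Σfm² − (Σfm)²/n = 3316992 − 14866²/68 = 67022.0588
Population variance = 67022.0588 / 68 = 985.6185

985.62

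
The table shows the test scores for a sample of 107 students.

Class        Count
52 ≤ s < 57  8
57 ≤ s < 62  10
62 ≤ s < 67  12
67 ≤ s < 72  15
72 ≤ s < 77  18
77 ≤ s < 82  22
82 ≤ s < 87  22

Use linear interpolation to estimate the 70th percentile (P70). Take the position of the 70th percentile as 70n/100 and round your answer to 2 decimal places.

79.70

Cumulative frequencies: 8, 18, 30, 45, 63, 85, 107
n = 107; position = 70n/100 = 74.9.
This falls in the class 77 ≤ s < 82: L = 77, F = 63, f = 22, h = 5.
70th percentile ≈ 77 + ((74.9 − 63) / 22) × 5 = 79.7045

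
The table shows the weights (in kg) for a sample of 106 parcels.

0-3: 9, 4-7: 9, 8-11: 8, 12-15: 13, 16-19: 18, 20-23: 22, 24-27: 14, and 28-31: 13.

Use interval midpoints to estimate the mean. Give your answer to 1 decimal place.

Midpoints: 1.5, 5.5, 9.5, 13.5, 17.5, 21.5, 25.5, 29.5
Σfm = 9×1.5 + 9×5.5 + 8×9.5 + 13×13.5 + 18×17.5 + 22×21.5 + 14×25.5 + 13×29.5 = 1843
n = Σf = 106
Mean = 1843 / 106 = 17.3868

17.4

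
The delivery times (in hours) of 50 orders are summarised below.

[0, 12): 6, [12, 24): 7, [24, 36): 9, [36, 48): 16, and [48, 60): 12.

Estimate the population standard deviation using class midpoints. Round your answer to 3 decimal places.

Midpoints: 6, 18, 30, 42, 54
n = 50, Σfm = 1752, mean = 35.0400
Σfm² = 73800
Σf(m − x̄)² = Σfm² − (Σfm)²/n = 73800 − 1752²/50 = 12409.9200
Population variance = 12409.9200 / 50 = 248.1984
Standard deviation = √248.1984 = 15.7543

15.754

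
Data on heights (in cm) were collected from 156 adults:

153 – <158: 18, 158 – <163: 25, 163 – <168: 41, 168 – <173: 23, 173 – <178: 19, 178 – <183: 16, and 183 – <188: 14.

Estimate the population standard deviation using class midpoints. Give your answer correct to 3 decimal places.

Midpoints: 155.5, 160.5, 165.5, 170.5, 175.5, 180.5, 185.5
n = 156, Σfm = 26338, mean = 168.8333
Σfm² = 4459099
Σf(m − x̄)² = Σfm² − (Σfm)²/n = 4459099 − 26338²/156 = 12366.6667
Population variance = 12366.6667 / 156 = 79.2735
Standard deviation = √79.2735 = 8.9036

8.904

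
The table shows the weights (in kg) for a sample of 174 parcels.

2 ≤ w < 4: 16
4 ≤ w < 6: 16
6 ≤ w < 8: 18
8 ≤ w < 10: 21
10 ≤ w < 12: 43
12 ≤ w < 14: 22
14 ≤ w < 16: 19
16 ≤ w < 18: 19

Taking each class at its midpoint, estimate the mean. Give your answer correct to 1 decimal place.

Midpoints: 3, 5, 7, 9, 11, 13, 15, 17
Σfm = 16×3 + 16×5 + 18×7 + 21×9 + 43×11 + 22×13 + 19×15 + 19×17 = 1810
n = Σf = 174
Mean = 1810 / 174 = 10.4023

10.4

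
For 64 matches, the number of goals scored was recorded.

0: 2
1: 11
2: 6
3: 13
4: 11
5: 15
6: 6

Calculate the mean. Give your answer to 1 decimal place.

3.4

Values: 0, 1, 2, 3, 4, 5, 6
Σfx = 2×0 + 11×1 + 6×2 + 13×3 + 11×4 + 15×5 + 6×6 = 217
n = Σf = 64
Mean = 217 / 64 = 3.3906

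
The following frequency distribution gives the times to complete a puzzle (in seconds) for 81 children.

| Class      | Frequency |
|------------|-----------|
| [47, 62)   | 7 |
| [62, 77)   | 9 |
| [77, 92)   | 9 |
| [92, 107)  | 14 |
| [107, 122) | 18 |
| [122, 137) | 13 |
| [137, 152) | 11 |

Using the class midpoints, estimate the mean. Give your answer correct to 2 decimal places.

104.87

Midpoints: 54.5, 69.5, 84.5, 99.5, 114.5, 129.5, 144.5
Σfm = 7×54.5 + 9×69.5 + 9×84.5 + 14×99.5 + 18×114.5 + 13×129.5 + 11×144.5 = 8494.5
n = Σf = 81
Mean = 8494.5 / 81 = 104.8704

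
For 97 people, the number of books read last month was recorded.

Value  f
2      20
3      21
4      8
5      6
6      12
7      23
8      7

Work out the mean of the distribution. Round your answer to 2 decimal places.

4.68

Values: 2, 3, 4, 5, 6, 7, 8
Σfx = 20×2 + 21×3 + 8×4 + 6×5 + 12×6 + 23×7 + 7×8 = 454
n = Σf = 97
Mean = 454 / 97 = 4.6804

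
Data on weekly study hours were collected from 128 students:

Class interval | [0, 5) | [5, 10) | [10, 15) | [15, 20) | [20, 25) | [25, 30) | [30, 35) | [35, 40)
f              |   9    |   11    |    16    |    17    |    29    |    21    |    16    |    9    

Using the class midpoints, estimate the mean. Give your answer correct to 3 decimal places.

21.016

Midpoints: 2.5, 7.5, 12.5, 17.5, 22.5, 27.5, 32.5, 37.5
Σfm = 9×2.5 + 11×7.5 + 16×12.5 + 17×17.5 + 29×22.5 + 21×27.5 + 16×32.5 + 9×37.5 = 2690
n = Σf = 128
Mean = 2690 / 128 = 21.0156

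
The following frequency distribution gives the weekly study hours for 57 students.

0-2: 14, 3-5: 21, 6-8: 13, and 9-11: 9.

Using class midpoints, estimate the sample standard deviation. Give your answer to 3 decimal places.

Midpoints: 1, 4, 7, 10
n = 57, Σfm = 279, mean = 4.8947
Σfm² = 1887
Σf(m − x̄)² = Σfm² − (Σfm)²/n = 1887 − 279²/57 = 521.3684
Sample variance = 521.3684 / 56 = 9.3102
Standard deviation = √9.3102 = 3.0513

3.051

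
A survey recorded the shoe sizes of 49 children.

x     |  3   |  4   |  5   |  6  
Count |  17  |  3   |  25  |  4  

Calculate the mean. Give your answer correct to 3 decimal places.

4.327

Values: 3, 4, 5, 6
Σfx = 17×3 + 3×4 + 25×5 + 4×6 = 212
n = Σf = 49
Mean = 212 / 49 = 4.3265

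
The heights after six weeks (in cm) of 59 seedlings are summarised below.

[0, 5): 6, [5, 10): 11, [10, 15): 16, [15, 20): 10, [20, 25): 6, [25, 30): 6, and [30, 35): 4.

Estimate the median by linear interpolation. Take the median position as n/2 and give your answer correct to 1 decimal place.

13.9

Cumulative frequencies: 6, 17, 33, 43, 49, 55, 59
n = 59; position = n/2 = 29.5.
This falls in the class [10, 15): L = 10, F = 17, f = 16, h = 5.
Median ≈ 10 + ((29.5 − 17) / 16) × 5 = 13.9062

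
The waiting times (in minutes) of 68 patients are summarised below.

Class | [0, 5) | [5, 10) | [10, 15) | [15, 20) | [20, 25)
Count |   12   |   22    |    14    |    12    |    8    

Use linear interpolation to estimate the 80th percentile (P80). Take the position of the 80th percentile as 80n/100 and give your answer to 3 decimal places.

Cumulative frequencies: 12, 34, 48, 60, 68
n = 68; position = 80n/100 = 54.4.
This falls in the class [15, 20): L = 15, F = 48, f = 12, h = 5.
80th percentile ≈ 15 + ((54.4 − 48) / 12) × 5 = 17.6667

17.667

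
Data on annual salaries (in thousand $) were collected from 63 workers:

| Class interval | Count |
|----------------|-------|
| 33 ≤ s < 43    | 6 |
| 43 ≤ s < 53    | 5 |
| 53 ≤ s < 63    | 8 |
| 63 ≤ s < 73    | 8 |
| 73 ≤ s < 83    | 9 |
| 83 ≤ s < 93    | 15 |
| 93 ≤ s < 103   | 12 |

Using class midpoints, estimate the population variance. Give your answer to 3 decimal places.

Midpoints: 38, 48, 58, 68, 78, 88, 98
n = 63, Σfm = 4674, mean = 74.1905
Σfm² = 370252
Σf(m − x̄)² = Σfm² − (Σfm)²/n = 370252 − 4674²/63 = 23485.7143
Population variance = 23485.7143 / 63 = 372.7891

372.789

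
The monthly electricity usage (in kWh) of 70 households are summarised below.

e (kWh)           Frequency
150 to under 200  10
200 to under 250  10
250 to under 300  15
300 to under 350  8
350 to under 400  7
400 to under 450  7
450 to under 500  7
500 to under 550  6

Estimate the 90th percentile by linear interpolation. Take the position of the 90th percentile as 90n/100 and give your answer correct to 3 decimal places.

Cumulative frequencies: 10, 20, 35, 43, 50, 57, 64, 70
n = 70; position = 90n/100 = 63.
This falls in the class 450 to under 500: L = 450, F = 57, f = 7, h = 50.
90th percentile ≈ 450 + ((63 − 57) / 7) × 50 = 492.8571

492.857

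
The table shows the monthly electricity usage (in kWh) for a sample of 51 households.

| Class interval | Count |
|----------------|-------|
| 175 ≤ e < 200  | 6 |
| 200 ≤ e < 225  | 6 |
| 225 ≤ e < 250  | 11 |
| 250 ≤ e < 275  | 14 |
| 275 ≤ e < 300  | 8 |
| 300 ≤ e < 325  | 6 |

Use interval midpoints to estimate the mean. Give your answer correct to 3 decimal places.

252.206

Midpoints: 187.5, 212.5, 237.5, 262.5, 287.5, 312.5
Σfm = 6×187.5 + 6×212.5 + 11×237.5 + 14×262.5 + 8×287.5 + 6×312.5 = 12862.5
n = Σf = 51
Mean = 12862.5 / 51 = 252.2059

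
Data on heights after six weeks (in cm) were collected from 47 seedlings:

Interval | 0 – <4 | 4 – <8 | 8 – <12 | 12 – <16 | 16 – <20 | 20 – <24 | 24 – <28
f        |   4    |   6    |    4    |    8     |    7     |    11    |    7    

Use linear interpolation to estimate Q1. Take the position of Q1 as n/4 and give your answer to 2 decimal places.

9.75

Cumulative frequencies: 4, 10, 14, 22, 29, 40, 47
n = 47; position = n/4 = 11.75.
This falls in the class 8 – <12: L = 8, F = 10, f = 4, h = 4.
Lower quartile ≈ 8 + ((11.75 − 10) / 4) × 4 = 9.7500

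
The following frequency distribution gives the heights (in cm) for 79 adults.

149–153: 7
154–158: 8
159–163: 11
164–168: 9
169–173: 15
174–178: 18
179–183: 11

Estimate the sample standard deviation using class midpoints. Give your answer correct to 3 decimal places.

9.398

Midpoints: 151, 156, 161, 166, 171, 176, 181
n = 79, Σfm = 13294, mean = 168.2785
Σfm² = 2243984
Σf(m − x̄)² = Σfm² − (Σfm)²/n = 2243984 − 13294²/79 = 6889.8734
Sample variance = 6889.8734 / 78 = 88.3317
Standard deviation = √88.3317 = 9.3985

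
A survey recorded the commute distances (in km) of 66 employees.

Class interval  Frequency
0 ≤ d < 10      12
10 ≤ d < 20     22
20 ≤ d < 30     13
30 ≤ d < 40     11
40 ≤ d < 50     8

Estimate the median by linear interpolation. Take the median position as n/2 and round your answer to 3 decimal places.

Cumulative frequencies: 12, 34, 47, 58, 66
n = 66; position = n/2 = 33.
This falls in the class 10 ≤ d < 20: L = 10, F = 12, f = 22, h = 10.
Median ≈ 10 + ((33 − 12) / 22) × 10 = 19.5455

19.545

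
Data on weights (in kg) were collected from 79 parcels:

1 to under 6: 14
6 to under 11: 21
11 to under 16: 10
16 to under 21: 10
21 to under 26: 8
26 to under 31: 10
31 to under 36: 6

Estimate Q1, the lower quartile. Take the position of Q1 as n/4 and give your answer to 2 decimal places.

Cumulative frequencies: 14, 35, 45, 55, 63, 73, 79
n = 79; position = n/4 = 19.75.
This falls in the class 6 to under 11: L = 6, F = 14, f = 21, h = 5.
Lower quartile ≈ 6 + ((19.75 − 14) / 21) × 5 = 7.3690

7.37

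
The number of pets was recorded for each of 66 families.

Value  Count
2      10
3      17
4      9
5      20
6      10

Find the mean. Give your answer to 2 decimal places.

Values: 2, 3, 4, 5, 6
Σfx = 10×2 + 17×3 + 9×4 + 20×5 + 10×6 = 267
n = Σf = 66
Mean = 267 / 66 = 4.0455

4.05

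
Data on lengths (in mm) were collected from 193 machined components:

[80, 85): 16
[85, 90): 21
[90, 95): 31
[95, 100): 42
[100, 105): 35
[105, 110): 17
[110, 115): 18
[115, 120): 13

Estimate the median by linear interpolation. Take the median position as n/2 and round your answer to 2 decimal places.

Cumulative frequencies: 16, 37, 68, 110, 145, 162, 180, 193
n = 193; position = n/2 = 96.5.
This falls in the class [95, 100): L = 95, F = 68, f = 42, h = 5.
Median ≈ 95 + ((96.5 − 68) / 42) × 5 = 98.3929

98.39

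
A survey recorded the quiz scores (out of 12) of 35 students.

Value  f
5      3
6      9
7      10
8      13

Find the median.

7

Cumulative frequencies: 3, 12, 22, 35
n = 35, so the median is the value in position (n+1)/2 = 18.
Position 18 falls at value 7.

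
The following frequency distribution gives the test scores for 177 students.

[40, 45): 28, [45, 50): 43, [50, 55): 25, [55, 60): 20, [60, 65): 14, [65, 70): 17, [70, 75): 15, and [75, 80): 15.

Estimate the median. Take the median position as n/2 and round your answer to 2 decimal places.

Cumulative frequencies: 28, 71, 96, 116, 130, 147, 162, 177
n = 177; position = n/2 = 88.5.
This falls in the class [50, 55): L = 50, F = 71, f = 25, h = 5.
Median ≈ 50 + ((88.5 − 71) / 25) × 5 = 53.5000

53.50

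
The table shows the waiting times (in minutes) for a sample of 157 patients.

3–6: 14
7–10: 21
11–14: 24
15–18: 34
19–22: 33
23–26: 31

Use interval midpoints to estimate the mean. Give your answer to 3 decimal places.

Midpoints: 4.5, 8.5, 12.5, 16.5, 20.5, 24.5
Σfm = 14×4.5 + 21×8.5 + 24×12.5 + 34×16.5 + 33×20.5 + 31×24.5 = 2538.5
n = Σf = 157
Mean = 2538.5 / 157 = 16.1688

16.169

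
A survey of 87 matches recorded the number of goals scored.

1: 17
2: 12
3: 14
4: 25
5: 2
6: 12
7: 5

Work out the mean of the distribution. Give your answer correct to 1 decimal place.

Values: 1, 2, 3, 4, 5, 6, 7
Σfx = 17×1 + 12×2 + 14×3 + 25×4 + 2×5 + 12×6 + 5×7 = 300
n = Σf = 87
Mean = 300 / 87 = 3.4483

3.4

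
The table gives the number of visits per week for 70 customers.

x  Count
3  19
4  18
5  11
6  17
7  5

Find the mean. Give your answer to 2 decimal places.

Values: 3, 4, 5, 6, 7
Σfx = 19×3 + 18×4 + 11×5 + 17×6 + 5×7 = 321
n = Σf = 70
Mean = 321 / 70 = 4.5857

4.59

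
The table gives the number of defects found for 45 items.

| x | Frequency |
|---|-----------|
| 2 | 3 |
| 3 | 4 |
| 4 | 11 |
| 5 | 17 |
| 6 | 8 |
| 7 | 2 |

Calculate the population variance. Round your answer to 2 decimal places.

Values: 2, 3, 4, 5, 6, 7
n = 45, Σfx = 209, mean = 4.6444
Σfx² = 1035
Σf(x − x̄)² = Σfx² − (Σfx)²/n = 1035 − 209²/45 = 64.3111
Population variance = 64.3111 / 45 = 1.4291

1.43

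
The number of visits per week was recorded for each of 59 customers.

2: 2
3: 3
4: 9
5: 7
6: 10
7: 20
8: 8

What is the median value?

6

Cumulative frequencies: 2, 5, 14, 21, 31, 51, 59
n = 59, so the median is the value in position (n+1)/2 = 30.
Position 30 falls at value 6.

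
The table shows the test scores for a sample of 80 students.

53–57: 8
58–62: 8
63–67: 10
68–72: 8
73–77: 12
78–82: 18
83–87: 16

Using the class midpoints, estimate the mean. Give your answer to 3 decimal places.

Midpoints: 55, 60, 65, 70, 75, 80, 85
Σfm = 8×55 + 8×60 + 10×65 + 8×70 + 12×75 + 18×80 + 16×85 = 5830
n = Σf = 80
Mean = 5830 / 80 = 72.8750

72.875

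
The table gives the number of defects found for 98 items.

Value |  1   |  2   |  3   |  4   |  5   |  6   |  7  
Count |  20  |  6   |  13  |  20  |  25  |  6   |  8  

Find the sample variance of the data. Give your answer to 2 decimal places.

3.42

Values: 1, 2, 3, 4, 5, 6, 7
n = 98, Σfx = 368, mean = 3.7551
Σfx² = 1714
Σf(x − x̄)² = Σfx² − (Σfx)²/n = 1714 − 368²/98 = 332.1224
Sample variance = 332.1224 / 97 = 3.4239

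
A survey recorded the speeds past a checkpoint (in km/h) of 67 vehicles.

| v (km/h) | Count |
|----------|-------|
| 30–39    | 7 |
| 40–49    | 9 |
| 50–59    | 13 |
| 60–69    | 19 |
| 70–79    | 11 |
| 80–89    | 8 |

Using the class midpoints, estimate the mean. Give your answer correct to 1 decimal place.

60.8

Midpoints: 34.5, 44.5, 54.5, 64.5, 74.5, 84.5
Σfm = 7×34.5 + 9×44.5 + 13×54.5 + 19×64.5 + 11×74.5 + 8×84.5 = 4071.5
n = Σf = 67
Mean = 4071.5 / 67 = 60.7687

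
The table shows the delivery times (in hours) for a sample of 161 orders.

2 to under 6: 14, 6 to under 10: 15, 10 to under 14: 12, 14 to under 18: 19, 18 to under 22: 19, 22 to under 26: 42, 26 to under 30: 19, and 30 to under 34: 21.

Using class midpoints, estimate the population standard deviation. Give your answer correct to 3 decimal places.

Midpoints: 4, 8, 12, 16, 20, 24, 28, 32
n = 161, Σfm = 3216, mean = 19.9752
Σfm² = 75968
Σf(m − x̄)² = Σfm² − (Σfm)²/n = 75968 − 3216²/161 = 11727.9006
Population variance = 11727.9006 / 161 = 72.8441
Standard deviation = √72.8441 = 8.5349

8.535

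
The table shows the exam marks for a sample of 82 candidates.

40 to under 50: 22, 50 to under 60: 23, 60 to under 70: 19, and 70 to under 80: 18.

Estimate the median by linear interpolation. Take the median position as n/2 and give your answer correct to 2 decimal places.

Cumulative frequencies: 22, 45, 64, 82
n = 82; position = n/2 = 41.
This falls in the class 50 to under 60: L = 50, F = 22, f = 23, h = 10.
Median ≈ 50 + ((41 − 22) / 23) × 10 = 58.2609

58.26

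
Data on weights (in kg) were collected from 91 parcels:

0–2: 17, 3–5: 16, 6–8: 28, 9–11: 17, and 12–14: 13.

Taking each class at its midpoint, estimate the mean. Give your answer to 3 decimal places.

6.769

Midpoints: 1, 4, 7, 10, 13
Σfm = 17×1 + 16×4 + 28×7 + 17×10 + 13×13 = 616
n = Σf = 91
Mean = 616 / 91 = 6.7692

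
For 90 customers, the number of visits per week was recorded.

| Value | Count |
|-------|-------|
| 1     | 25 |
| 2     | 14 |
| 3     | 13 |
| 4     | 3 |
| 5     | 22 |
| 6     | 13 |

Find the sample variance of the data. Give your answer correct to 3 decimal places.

Values: 1, 2, 3, 4, 5, 6
n = 90, Σfx = 292, mean = 3.2444
Σfx² = 1264
Σf(x − x̄)² = Σfx² − (Σfx)²/n = 1264 − 292²/90 = 316.6222
Sample variance = 316.6222 / 89 = 3.5576

3.558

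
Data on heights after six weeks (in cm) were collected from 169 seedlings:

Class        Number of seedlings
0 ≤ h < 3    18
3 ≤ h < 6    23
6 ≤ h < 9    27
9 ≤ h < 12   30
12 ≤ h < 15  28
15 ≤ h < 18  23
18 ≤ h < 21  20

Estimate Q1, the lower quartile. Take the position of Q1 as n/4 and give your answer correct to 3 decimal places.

6.139

Cumulative frequencies: 18, 41, 68, 98, 126, 149, 169
n = 169; position = n/4 = 42.25.
This falls in the class 6 ≤ h < 9: L = 6, F = 41, f = 27, h = 3.
Lower quartile ≈ 6 + ((42.25 − 41) / 27) × 3 = 6.1389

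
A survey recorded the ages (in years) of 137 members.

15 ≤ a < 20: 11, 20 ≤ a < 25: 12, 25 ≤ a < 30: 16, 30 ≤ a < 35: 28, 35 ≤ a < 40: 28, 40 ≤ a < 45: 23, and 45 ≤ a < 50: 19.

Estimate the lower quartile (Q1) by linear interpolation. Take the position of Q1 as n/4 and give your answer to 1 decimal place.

28.5

Cumulative frequencies: 11, 23, 39, 67, 95, 118, 137
n = 137; position = n/4 = 34.25.
This falls in the class 25 ≤ a < 30: L = 25, F = 23, f = 16, h = 5.
Lower quartile ≈ 25 + ((34.25 − 23) / 16) × 5 = 28.5156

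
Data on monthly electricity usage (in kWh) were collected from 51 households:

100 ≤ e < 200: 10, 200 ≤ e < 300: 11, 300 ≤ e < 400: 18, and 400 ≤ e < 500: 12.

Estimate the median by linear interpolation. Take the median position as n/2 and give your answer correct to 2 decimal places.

325.00

Cumulative frequencies: 10, 21, 39, 51
n = 51; position = n/2 = 25.5.
This falls in the class 300 ≤ e < 400: L = 300, F = 21, f = 18, h = 100.
Median ≈ 300 + ((25.5 − 21) / 18) × 100 = 325.0000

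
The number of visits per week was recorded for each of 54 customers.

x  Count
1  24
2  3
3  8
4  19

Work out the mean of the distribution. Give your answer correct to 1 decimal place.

Values: 1, 2, 3, 4
Σfx = 24×1 + 3×2 + 8×3 + 19×4 = 130
n = Σf = 54
Mean = 130 / 54 = 2.4074

2.4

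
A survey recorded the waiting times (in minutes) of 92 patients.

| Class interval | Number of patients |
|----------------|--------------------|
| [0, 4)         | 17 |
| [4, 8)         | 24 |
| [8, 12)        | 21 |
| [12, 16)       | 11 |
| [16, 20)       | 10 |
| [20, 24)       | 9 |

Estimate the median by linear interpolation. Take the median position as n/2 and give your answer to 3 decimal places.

8.952

Cumulative frequencies: 17, 41, 62, 73, 83, 92
n = 92; position = n/2 = 46.
This falls in the class [8, 12): L = 8, F = 41, f = 21, h = 4.
Median ≈ 8 + ((46 − 41) / 21) × 4 = 8.9524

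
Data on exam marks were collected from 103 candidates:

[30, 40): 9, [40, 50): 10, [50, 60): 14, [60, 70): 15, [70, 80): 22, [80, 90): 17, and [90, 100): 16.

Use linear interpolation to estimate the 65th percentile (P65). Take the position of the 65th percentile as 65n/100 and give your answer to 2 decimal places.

Cumulative frequencies: 9, 19, 33, 48, 70, 87, 103
n = 103; position = 65n/100 = 66.95.
This falls in the class [70, 80): L = 70, F = 48, f = 22, h = 10.
65th percentile ≈ 70 + ((66.95 − 48) / 22) × 10 = 78.6136

78.61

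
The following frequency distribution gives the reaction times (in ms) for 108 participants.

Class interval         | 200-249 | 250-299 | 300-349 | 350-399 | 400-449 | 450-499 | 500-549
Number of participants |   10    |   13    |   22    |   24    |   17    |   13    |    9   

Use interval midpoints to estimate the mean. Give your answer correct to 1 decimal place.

370.8

Midpoints: 224.5, 274.5, 324.5, 374.5, 424.5, 474.5, 524.5
Σfm = 10×224.5 + 13×274.5 + 22×324.5 + 24×374.5 + 17×424.5 + 13×474.5 + 9×524.5 = 40046
n = Σf = 108
Mean = 40046 / 108 = 370.7963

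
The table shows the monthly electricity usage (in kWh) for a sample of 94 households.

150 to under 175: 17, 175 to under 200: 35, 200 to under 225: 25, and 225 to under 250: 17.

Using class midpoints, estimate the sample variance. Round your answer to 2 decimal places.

Midpoints: 162.5, 187.5, 212.5, 237.5
n = 94, Σfm = 18675, mean = 198.6702
Σfm² = 3767187.5
Σf(m − x̄)² = Σfm² − (Σfm)²/n = 3767187.5 − 18675²/94 = 57021.2766
Sample variance = 57021.2766 / 93 = 613.1320

613.13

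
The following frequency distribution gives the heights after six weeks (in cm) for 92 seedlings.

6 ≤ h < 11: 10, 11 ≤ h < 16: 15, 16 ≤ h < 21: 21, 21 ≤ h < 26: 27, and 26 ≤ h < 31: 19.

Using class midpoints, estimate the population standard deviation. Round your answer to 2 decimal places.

Midpoints: 8.5, 13.5, 18.5, 23.5, 28.5
n = 92, Σfm = 1852, mean = 20.1304
Σfm² = 40987
Σf(m − x̄)² = Σfm² − (Σfm)²/n = 40987 − 1852²/92 = 3705.4348
Population variance = 3705.4348 / 92 = 40.2765
Standard deviation = √40.2765 = 6.3464

6.35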